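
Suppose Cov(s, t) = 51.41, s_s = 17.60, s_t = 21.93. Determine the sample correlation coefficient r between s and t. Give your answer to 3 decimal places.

r = Cov(s,t) / (s_s · s_t) = 51.41 / (17.60 × 21.93)
  = 51.41 / 385.9680 ≈ 0.133

0.133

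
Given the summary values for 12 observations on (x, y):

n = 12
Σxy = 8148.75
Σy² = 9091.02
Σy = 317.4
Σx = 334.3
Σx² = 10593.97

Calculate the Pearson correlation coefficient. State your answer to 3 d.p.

r = (nΣxy − ΣxΣy) / √[(nΣx² − (Σx)²)(nΣy² − (Σy)²)]
Numerator: 12×8148.75 − 334.3×317.4 = -8321.82
Denominator: √[(127127.64 − 111756.49)(109092.24 − 100742.76)] = √[15371.15 × 8349.48] = 11328.7735
r = -8321.82 / 11328.7735 ≈ -0.735

-0.735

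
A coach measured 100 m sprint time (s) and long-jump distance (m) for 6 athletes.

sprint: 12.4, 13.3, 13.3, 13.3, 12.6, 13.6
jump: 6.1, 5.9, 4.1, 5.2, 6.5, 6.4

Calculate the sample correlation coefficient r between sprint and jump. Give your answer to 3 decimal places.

n = 6, Σx = 78.5, Σy = 34.2, Σx² = 1028.15, Σy² = 199.08, Σxy = 446.74
nΣxy − ΣxΣy = 2680.44 − 2684.7 = -4.26
nΣx² − (Σx)² = 6168.9 − 6162.25 = 6.65; nΣy² − (Σy)² = 1194.48 − 1169.64 = 24.84
r = -4.26 / √(6.65 × 24.84) = -4.26 / 12.8525 ≈ -0.331

-0.331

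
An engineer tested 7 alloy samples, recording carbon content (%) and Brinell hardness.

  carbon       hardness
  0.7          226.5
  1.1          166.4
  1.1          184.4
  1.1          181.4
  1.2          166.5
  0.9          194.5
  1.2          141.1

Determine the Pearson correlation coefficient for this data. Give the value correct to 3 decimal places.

n = 7, Σx = 7.3, Σy = 1260.8, Σx² = 7.81, Σy² = 231362.24, Σxy = 1288.14
nΣxy − ΣxΣy = 9016.98 − 9203.84 = -186.86
nΣx² − (Σx)² = 54.67 − 53.29 = 1.38; nΣy² − (Σy)² = 1619535.68 − 1589616.64 = 29919.04
r = -186.86 / √(1.38 × 29919.04) = -186.86 / 203.1952 ≈ -0.920

-0.920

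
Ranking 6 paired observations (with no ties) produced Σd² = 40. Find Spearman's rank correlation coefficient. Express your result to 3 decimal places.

ρ = 1 − 6Σd² / [n(n²−1)] = 1 − 6×40 / (6×35)
  = 1 − 240/210 = 1 − 1.1429 ≈ -0.143

-0.143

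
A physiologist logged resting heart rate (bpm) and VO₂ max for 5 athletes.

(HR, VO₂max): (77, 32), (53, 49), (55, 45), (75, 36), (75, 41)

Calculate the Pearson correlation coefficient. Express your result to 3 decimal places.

-0.894

n = 5, Σx = 335, Σy = 203, Σx² = 23013, Σy² = 8427, Σxy = 13311
nΣxy − ΣxΣy = 66555 − 68005 = -1450
nΣx² − (Σx)² = 115065 − 112225 = 2840; nΣy² − (Σy)² = 42135 − 41209 = 926
r = -1450 / √(2840 × 926) = -1450 / 1621.6781 ≈ -0.894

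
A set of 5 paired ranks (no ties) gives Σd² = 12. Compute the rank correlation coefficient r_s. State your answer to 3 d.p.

0.400

ρ = 1 − 6Σd² / [n(n²−1)] = 1 − 6×12 / (5×24)
  = 1 − 72/120 = 1 − 0.6000 ≈ 0.400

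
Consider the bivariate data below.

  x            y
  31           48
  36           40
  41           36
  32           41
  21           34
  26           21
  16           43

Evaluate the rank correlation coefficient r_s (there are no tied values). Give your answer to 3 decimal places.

-0.036

Rank x: 4, 6, 7, 5, 2, 3, 1
Rank y: 7, 4, 3, 5, 2, 1, 6
d = rank(x) − rank(y): -3, 2, 4, 0, 0, 2, -5; Σd² = 58
ρ = 1 − 6Σd² / [n(n²−1)] = 1 − 6×58 / (7×48) = 1 − 348/336 ≈ -0.036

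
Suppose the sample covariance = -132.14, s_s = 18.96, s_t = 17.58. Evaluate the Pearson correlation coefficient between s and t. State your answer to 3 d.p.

r = Cov(s,t) / (s_s · s_t) = -132.14 / (18.96 × 17.58)
  = -132.14 / 333.3168 ≈ -0.396

-0.396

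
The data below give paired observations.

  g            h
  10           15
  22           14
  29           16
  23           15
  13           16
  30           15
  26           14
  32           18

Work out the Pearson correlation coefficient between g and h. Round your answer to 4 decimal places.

0.2838

n = 8, Σg = 185, Σh = 123, Σg² = 4723, Σh² = 1903, Σgh = 2865
nΣgh − ΣgΣh = 22920 − 22755 = 165
nΣg² − (Σg)² = 37784 − 34225 = 3559; nΣh² − (Σh)² = 15224 − 15129 = 95
r = 165 / √(3559 × 95) = 165 / 581.4680 ≈ 0.2838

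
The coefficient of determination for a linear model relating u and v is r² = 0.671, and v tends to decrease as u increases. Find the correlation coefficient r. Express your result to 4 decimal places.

-0.8191

|r| = √0.671 = 0.8191
The association is negative, so r = −0.8191.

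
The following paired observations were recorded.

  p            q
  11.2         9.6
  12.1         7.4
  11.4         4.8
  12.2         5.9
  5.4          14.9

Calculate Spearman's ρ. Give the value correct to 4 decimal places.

-0.7000

Rank p: 2, 4, 3, 5, 1
Rank q: 4, 3, 1, 2, 5
d = rank(p) − rank(q): -2, 1, 2, 3, -4; Σd² = 34
ρ = 1 − 6Σd² / [n(n²−1)] = 1 − 6×34 / (5×24) = 1 − 204/120 ≈ -0.7000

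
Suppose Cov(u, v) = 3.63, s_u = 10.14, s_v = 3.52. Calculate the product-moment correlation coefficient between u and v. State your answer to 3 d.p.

0.102

r = Cov(u,v) / (s_u · s_v) = 3.63 / (10.14 × 3.52)
  = 3.63 / 35.6928 ≈ 0.102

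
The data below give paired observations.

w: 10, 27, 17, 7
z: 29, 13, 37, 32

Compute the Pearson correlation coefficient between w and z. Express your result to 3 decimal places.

-0.719

n = 4, Σw = 61, Σz = 111, Σw² = 1167, Σz² = 3403, Σwz = 1494
nΣwz − ΣwΣz = 5976 − 6771 = -795
nΣw² − (Σw)² = 4668 − 3721 = 947; nΣz² − (Σz)² = 13612 − 12321 = 1291
r = -795 / √(947 × 1291) = -795 / 1105.7020 ≈ -0.719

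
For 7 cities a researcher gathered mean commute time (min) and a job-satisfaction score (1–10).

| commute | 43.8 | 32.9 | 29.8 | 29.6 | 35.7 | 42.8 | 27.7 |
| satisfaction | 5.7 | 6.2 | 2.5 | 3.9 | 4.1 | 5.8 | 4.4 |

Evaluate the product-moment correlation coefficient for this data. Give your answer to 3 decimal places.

n = 7, Σx = 242.3, Σy = 32.6, Σx² = 8638.67, Σy² = 162.2, Σxy = 1160.07
nΣxy − ΣxΣy = 8120.49 − 7898.98 = 221.51
nΣx² − (Σx)² = 60470.69 − 58709.29 = 1761.4; nΣy² − (Σy)² = 1135.4 − 1062.76 = 72.64
r = 221.51 / √(1761.4 × 72.64) = 221.51 / 357.6983 ≈ 0.619

0.619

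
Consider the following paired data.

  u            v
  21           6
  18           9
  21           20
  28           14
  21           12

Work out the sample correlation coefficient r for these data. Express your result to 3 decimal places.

0.282

n = 5, Σu = 109, Σv = 61, Σu² = 2431, Σv² = 857, Σuv = 1352
nΣuv − ΣuΣv = 6760 − 6649 = 111
nΣu² − (Σu)² = 12155 − 11881 = 274; nΣv² − (Σv)² = 4285 − 3721 = 564
r = 111 / √(274 × 564) = 111 / 393.1107 ≈ 0.282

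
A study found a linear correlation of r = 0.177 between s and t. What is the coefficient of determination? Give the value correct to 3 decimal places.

0.031

r² = (0.177)² = 0.031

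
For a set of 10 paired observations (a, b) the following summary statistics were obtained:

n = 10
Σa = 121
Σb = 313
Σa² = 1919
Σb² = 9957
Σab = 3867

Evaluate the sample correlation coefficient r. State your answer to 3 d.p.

0.295

r = (nΣab − ΣaΣb) / √[(nΣa² − (Σa)²)(nΣb² − (Σb)²)]
Numerator: 10×3867 − 121×313 = 797
Denominator: √[(19190 − 14641)(99570 − 97969)] = √[4549 × 1601] = 2698.6939
r = 797 / 2698.6939 ≈ 0.295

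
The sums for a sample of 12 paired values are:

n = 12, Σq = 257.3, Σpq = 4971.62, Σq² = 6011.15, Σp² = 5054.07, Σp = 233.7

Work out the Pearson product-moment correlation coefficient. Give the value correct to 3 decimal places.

-0.079

r = (nΣpq − ΣpΣq) / √[(nΣp² − (Σp)²)(nΣq² − (Σq)²)]
Numerator: 12×4971.62 − 233.7×257.3 = -471.57
Denominator: √[(60648.84 − 54615.69)(72133.8 − 66203.29)] = √[6033.15 × 5930.51] = 5981.6099
r = -471.57 / 5981.6099 ≈ -0.079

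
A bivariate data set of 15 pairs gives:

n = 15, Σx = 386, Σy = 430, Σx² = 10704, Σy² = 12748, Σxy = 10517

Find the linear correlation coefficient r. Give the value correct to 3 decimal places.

r = (nΣxy − ΣxΣy) / √[(nΣx² − (Σx)²)(nΣy² − (Σy)²)]
Numerator: 15×10517 − 386×430 = -8225
Denominator: √[(160560 − 148996)(191220 − 184900)] = √[11564 × 6320] = 8548.9461
r = -8225 / 8548.9461 ≈ -0.962

-0.962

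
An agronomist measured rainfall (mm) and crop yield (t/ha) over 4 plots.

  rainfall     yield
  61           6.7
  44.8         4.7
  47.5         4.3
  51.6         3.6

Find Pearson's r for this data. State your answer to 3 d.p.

n = 4, Σx = 204.9, Σy = 19.3, Σx² = 10646.85, Σy² = 98.43, Σxy = 1009.27
nΣxy − ΣxΣy = 4037.08 − 3954.57 = 82.51
nΣx² − (Σx)² = 42587.4 − 41984.01 = 603.39; nΣy² − (Σy)² = 393.72 − 372.49 = 21.23
r = 82.51 / √(603.39 × 21.23) = 82.51 / 113.1811 ≈ 0.729

0.729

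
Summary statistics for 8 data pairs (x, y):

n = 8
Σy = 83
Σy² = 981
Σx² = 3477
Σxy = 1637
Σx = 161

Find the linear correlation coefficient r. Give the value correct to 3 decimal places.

-0.198

r = (nΣxy − ΣxΣy) / √[(nΣx² − (Σx)²)(nΣy² − (Σy)²)]
Numerator: 8×1637 − 161×83 = -267
Denominator: √[(27816 − 25921)(7848 − 6889)] = √[1895 × 959] = 1348.0746
r = -267 / 1348.0746 ≈ -0.198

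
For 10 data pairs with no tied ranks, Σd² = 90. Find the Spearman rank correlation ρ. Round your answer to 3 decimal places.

ρ = 1 − 6Σd² / [n(n²−1)] = 1 − 6×90 / (10×99)
  = 1 − 540/990 = 1 − 0.5455 ≈ 0.455

0.455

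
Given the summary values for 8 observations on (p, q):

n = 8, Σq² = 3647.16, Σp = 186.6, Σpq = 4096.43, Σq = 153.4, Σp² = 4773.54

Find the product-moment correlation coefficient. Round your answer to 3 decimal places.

r = (nΣpq − ΣpΣq) / √[(nΣp² − (Σp)²)(nΣq² − (Σq)²)]
Numerator: 8×4096.43 − 186.6×153.4 = 4147
Denominator: √[(38188.32 − 34819.56)(29177.28 − 23531.56)] = √[3368.76 × 5645.72] = 4361.0865
r = 4147 / 4361.0865 ≈ 0.951

0.951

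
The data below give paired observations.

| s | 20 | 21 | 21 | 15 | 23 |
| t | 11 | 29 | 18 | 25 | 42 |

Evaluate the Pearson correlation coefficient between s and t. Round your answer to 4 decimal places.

0.3411

n = 5, Σs = 100, Σt = 125, Σs² = 2036, Σt² = 3675, Σst = 2548
nΣst − ΣsΣt = 12740 − 12500 = 240
nΣs² − (Σs)² = 10180 − 10000 = 180; nΣt² − (Σt)² = 18375 − 15625 = 2750
r = 240 / √(180 × 2750) = 240 / 703.5624 ≈ 0.3411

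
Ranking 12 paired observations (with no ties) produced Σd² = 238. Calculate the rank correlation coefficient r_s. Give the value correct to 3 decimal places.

0.168

ρ = 1 − 6Σd² / [n(n²−1)] = 1 − 6×238 / (12×143)
  = 1 − 1428/1716 = 1 − 0.8322 ≈ 0.168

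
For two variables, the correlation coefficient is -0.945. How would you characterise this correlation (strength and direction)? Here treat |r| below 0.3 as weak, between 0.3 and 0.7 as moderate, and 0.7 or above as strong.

r = -0.945 < 0 so the relationship is negative.
|r| = 0.945, which falls in the strong range.

strong negative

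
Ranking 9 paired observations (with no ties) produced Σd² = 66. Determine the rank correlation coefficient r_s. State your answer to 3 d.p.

ρ = 1 − 6Σd² / [n(n²−1)] = 1 − 6×66 / (9×80)
  = 1 − 396/720 = 1 − 0.5500 ≈ 0.450

0.450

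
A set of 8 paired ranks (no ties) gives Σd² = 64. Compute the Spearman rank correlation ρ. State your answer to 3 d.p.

ρ = 1 − 6Σd² / [n(n²−1)] = 1 − 6×64 / (8×63)
  = 1 − 384/504 = 1 − 0.7619 ≈ 0.238

0.238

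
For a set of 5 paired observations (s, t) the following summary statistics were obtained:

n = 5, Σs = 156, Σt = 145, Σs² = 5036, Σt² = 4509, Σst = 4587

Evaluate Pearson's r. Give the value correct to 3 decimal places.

r = (nΣst − ΣsΣt) / √[(nΣs² − (Σs)²)(nΣt² − (Σt)²)]
Numerator: 5×4587 − 156×145 = 315
Denominator: √[(25180 − 24336)(22545 − 21025)] = √[844 × 1520] = 1132.6429
r = 315 / 1132.6429 ≈ 0.278

0.278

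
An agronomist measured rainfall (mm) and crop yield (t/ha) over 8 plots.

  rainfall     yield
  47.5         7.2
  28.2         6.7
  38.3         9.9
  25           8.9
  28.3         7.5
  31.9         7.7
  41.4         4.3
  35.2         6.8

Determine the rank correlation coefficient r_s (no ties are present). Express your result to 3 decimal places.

Rank rainfall: 8, 2, 6, 1, 3, 4, 7, 5
Rank yield: 4, 2, 8, 7, 5, 6, 1, 3
d = rank(rainfall) − rank(yield): 4, 0, -2, -6, -2, -2, 6, 2; Σd² = 104
ρ = 1 − 6Σd² / [n(n²−1)] = 1 − 6×104 / (8×63) = 1 − 624/504 ≈ -0.238

-0.238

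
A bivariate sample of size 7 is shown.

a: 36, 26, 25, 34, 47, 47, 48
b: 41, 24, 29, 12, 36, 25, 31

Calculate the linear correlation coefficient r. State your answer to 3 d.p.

0.267

n = 7, Σa = 263, Σb = 198, Σa² = 10475, Σb² = 6124, Σab = 7588
nΣab − ΣaΣb = 53116 − 52074 = 1042
nΣa² − (Σa)² = 73325 − 69169 = 4156; nΣb² − (Σb)² = 42868 − 39204 = 3664
r = 1042 / √(4156 × 3664) = 1042 / 3902.2537 ≈ 0.267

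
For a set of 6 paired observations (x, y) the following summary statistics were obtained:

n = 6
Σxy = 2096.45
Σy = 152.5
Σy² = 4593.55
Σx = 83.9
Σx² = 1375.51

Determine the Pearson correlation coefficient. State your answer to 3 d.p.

r = (nΣxy − ΣxΣy) / √[(nΣx² − (Σx)²)(nΣy² − (Σy)²)]
Numerator: 6×2096.45 − 83.9×152.5 = -216.05
Denominator: √[(8253.06 − 7039.21)(27561.3 − 23256.25)] = √[1213.85 × 4305.05] = 2285.9757
r = -216.05 / 2285.9757 ≈ -0.095

-0.095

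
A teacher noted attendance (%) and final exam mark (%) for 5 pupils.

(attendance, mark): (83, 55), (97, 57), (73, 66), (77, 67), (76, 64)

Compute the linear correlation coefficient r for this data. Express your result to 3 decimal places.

-0.748

n = 5, Σx = 406, Σy = 309, Σx² = 33332, Σy² = 19215, Σxy = 24935
nΣxy − ΣxΣy = 124675 − 125454 = -779
nΣx² − (Σx)² = 166660 − 164836 = 1824; nΣy² − (Σy)² = 96075 − 95481 = 594
r = -779 / √(1824 × 594) = -779 / 1040.8919 ≈ -0.748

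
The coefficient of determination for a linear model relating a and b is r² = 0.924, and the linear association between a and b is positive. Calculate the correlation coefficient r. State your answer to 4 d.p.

0.9612

|r| = √0.924 = 0.9612
The association is positive, so r = 0.9612.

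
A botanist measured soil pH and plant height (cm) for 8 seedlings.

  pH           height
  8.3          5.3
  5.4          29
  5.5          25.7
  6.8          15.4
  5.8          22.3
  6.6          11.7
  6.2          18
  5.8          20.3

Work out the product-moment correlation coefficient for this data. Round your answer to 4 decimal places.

n = 8, Σx = 50.4, Σy = 147.7, Σx² = 323.82, Σy² = 3137.01, Σxy = 882.56
nΣxy − ΣxΣy = 7060.48 − 7444.08 = -383.6
nΣx² − (Σx)² = 2590.56 − 2540.16 = 50.4; nΣy² − (Σy)² = 25096.08 − 21815.29 = 3280.79
r = -383.6 / √(50.4 × 3280.79) = -383.6 / 406.6347 ≈ -0.9434

-0.9434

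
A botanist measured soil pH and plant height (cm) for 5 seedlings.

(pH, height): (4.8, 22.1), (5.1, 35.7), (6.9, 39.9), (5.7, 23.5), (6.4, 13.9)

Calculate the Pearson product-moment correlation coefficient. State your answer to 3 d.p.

0.148

n = 5, Σx = 28.9, Σy = 135.1, Σx² = 170.11, Σy² = 4100.37, Σxy = 786.37
nΣxy − ΣxΣy = 3931.85 − 3904.39 = 27.46
nΣx² − (Σx)² = 850.55 − 835.21 = 15.34; nΣy² − (Σy)² = 20501.85 − 18252.01 = 2249.84
r = 27.46 / √(15.34 × 2249.84) = 27.46 / 185.7755 ≈ 0.148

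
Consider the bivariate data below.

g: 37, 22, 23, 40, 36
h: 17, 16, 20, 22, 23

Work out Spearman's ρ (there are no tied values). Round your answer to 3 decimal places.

Rank g: 4, 1, 2, 5, 3
Rank h: 2, 1, 3, 4, 5
d = rank(g) − rank(h): 2, 0, -1, 1, -2; Σd² = 10
ρ = 1 − 6Σd² / [n(n²−1)] = 1 − 6×10 / (5×24) = 1 − 60/120 ≈ 0.500

0.500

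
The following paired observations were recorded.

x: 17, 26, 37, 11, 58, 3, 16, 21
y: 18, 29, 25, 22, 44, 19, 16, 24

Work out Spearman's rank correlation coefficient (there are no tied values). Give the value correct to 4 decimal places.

0.7857

Rank x: 4, 6, 7, 2, 8, 1, 3, 5
Rank y: 2, 7, 6, 4, 8, 3, 1, 5
d = rank(x) − rank(y): 2, -1, 1, -2, 0, -2, 2, 0; Σd² = 18
ρ = 1 − 6Σd² / [n(n²−1)] = 1 − 6×18 / (8×63) = 1 − 108/504 ≈ 0.7857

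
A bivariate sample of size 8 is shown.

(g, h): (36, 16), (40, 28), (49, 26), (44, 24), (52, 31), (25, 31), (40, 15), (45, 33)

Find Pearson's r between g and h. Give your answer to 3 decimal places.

0.144

n = 8, Σg = 331, Σh = 204, Σg² = 14187, Σh² = 5528, Σgh = 8498
nΣgh − ΣgΣh = 67984 − 67524 = 460
nΣg² − (Σg)² = 113496 − 109561 = 3935; nΣh² − (Σh)² = 44224 − 41616 = 2608
r = 460 / √(3935 × 2608) = 460 / 3203.5106 ≈ 0.144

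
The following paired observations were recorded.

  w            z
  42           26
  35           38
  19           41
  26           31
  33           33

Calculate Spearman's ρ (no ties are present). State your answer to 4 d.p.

Rank w: 5, 4, 1, 2, 3
Rank z: 1, 4, 5, 2, 3
d = rank(w) − rank(z): 4, 0, -4, 0, 0; Σd² = 32
ρ = 1 − 6Σd² / [n(n²−1)] = 1 − 6×32 / (5×24) = 1 − 192/120 ≈ -0.6000

-0.6000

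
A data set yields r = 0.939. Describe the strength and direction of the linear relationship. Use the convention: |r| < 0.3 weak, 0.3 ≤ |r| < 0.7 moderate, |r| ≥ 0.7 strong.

strong positive

r = 0.939 > 0 so the relationship is positive.
|r| = 0.939, which falls in the strong range.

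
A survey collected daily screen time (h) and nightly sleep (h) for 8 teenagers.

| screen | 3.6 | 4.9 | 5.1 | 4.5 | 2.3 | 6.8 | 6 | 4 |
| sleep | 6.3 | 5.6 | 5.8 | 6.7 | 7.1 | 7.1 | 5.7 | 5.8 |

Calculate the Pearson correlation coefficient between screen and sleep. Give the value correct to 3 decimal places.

n = 8, Σx = 37.2, Σy = 50.1, Σx² = 186.76, Σy² = 316.53, Σxy = 231.86
nΣxy − ΣxΣy = 1854.88 − 1863.72 = -8.84
nΣx² − (Σx)² = 1494.08 − 1383.84 = 110.24; nΣy² − (Σy)² = 2532.24 − 2510.01 = 22.23
r = -8.84 / √(110.24 × 22.23) = -8.84 / 49.5039 ≈ -0.179

-0.179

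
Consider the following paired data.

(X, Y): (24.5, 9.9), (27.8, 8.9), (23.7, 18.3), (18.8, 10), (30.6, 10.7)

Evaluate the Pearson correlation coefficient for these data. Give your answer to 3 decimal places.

-0.154

n = 5, ΣX = 125.4, ΣY = 57.8, ΣX² = 3224.58, ΣY² = 726.6, ΣXY = 1439.1
nΣXY − ΣXΣY = 7195.5 − 7248.12 = -52.62
nΣX² − (ΣX)² = 16122.9 − 15725.16 = 397.74; nΣY² − (ΣY)² = 3633 − 3340.84 = 292.16
r = -52.62 / √(397.74 × 292.16) = -52.62 / 340.8867 ≈ -0.154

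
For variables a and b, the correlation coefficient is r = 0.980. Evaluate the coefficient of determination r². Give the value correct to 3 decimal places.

r² = (0.980)² = 0.960

0.960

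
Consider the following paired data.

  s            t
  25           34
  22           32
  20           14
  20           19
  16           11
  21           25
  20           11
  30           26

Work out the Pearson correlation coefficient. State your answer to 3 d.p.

0.654

n = 8, Σs = 174, Σt = 172, Σs² = 3906, Σt² = 4280, Σst = 3915
nΣst − ΣsΣt = 31320 − 29928 = 1392
nΣs² − (Σs)² = 31248 − 30276 = 972; nΣt² − (Σt)² = 34240 − 29584 = 4656
r = 1392 / √(972 × 4656) = 1392 / 2127.3533 ≈ 0.654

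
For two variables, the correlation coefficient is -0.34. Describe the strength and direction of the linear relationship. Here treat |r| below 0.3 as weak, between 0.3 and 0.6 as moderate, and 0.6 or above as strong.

moderate negative

r = -0.34 < 0 so the relationship is negative.
|r| = 0.34, which falls in the moderate range.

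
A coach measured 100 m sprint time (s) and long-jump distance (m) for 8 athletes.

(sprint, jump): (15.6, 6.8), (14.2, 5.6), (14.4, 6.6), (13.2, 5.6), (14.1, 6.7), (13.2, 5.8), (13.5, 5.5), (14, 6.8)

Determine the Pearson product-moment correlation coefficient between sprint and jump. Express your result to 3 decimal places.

0.674

n = 8, Σx = 112.2, Σy = 49.4, Σx² = 1577.9, Σy² = 307.54, Σxy = 695.04
nΣxy − ΣxΣy = 5560.32 − 5542.68 = 17.64
nΣx² − (Σx)² = 12623.2 − 12588.84 = 34.36; nΣy² − (Σy)² = 2460.32 − 2440.36 = 19.96
r = 17.64 / √(34.36 × 19.96) = 17.64 / 26.1883 ≈ 0.674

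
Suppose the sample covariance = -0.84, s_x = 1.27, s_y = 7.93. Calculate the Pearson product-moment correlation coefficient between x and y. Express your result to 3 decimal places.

-0.083

r = Cov(x,y) / (s_x · s_y) = -0.84 / (1.27 × 7.93)
  = -0.84 / 10.0711 ≈ -0.083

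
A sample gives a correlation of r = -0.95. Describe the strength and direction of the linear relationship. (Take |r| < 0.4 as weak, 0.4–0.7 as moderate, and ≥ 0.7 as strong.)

r = -0.95 < 0 so the relationship is negative.
|r| = 0.95, which falls in the strong range.

strong negative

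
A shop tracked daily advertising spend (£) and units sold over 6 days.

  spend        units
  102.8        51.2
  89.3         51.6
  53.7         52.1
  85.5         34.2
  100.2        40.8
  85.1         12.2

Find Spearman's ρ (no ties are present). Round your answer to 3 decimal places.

-0.029

Rank spend: 6, 4, 1, 3, 5, 2
Rank units: 4, 5, 6, 2, 3, 1
d = rank(spend) − rank(units): 2, -1, -5, 1, 2, 1; Σd² = 36
ρ = 1 − 6Σd² / [n(n²−1)] = 1 − 6×36 / (6×35) = 1 − 216/210 ≈ -0.029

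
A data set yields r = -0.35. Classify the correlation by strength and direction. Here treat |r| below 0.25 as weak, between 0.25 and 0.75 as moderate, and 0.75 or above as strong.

r = -0.35 < 0 so the relationship is negative.
|r| = 0.35, which falls in the moderate range.

moderate negative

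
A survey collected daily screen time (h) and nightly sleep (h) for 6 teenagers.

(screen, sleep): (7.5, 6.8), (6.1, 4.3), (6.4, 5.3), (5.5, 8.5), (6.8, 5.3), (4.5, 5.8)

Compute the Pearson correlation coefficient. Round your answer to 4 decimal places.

-0.0990

n = 6, Σx = 36.8, Σy = 36, Σx² = 231.16, Σy² = 226.8, Σxy = 220.04
nΣxy − ΣxΣy = 1320.24 − 1324.8 = -4.56
nΣx² − (Σx)² = 1386.96 − 1354.24 = 32.72; nΣy² − (Σy)² = 1360.8 − 1296 = 64.8
r = -4.56 / √(32.72 × 64.8) = -4.56 / 46.0462 ≈ -0.0990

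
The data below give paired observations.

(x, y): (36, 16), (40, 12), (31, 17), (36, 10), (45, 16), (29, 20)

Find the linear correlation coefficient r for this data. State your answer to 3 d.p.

-0.458

n = 6, Σx = 217, Σy = 91, Σx² = 8019, Σy² = 1445, Σxy = 3243
nΣxy − ΣxΣy = 19458 − 19747 = -289
nΣx² − (Σx)² = 48114 − 47089 = 1025; nΣy² − (Σy)² = 8670 − 8281 = 389
r = -289 / √(1025 × 389) = -289 / 631.4468 ≈ -0.458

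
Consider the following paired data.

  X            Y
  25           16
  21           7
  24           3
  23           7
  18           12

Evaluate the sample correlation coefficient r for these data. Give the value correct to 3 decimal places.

-0.054

n = 5, ΣX = 111, ΣY = 45, ΣX² = 2495, ΣY² = 507, ΣXY = 996
nΣXY − ΣXΣY = 4980 − 4995 = -15
nΣX² − (ΣX)² = 12475 − 12321 = 154; nΣY² − (ΣY)² = 2535 − 2025 = 510
r = -15 / √(154 × 510) = -15 / 280.2499 ≈ -0.054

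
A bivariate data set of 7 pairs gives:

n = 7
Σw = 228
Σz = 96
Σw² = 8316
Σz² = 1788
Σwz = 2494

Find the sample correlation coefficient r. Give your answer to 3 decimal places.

-0.977

r = (nΣwz − ΣwΣz) / √[(nΣw² − (Σw)²)(nΣz² − (Σz)²)]
Numerator: 7×2494 − 228×96 = -4430
Denominator: √[(58212 − 51984)(12516 − 9216)] = √[6228 × 3300] = 4533.4755
r = -4430 / 4533.4755 ≈ -0.977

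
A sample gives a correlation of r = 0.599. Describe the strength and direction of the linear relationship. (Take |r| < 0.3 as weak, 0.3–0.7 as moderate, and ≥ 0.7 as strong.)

r = 0.599 > 0 so the relationship is positive.
|r| = 0.599, which falls in the moderate range.

moderate positive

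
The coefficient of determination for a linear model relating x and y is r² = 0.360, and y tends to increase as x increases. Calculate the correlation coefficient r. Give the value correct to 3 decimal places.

0.600

|r| = √0.360 = 0.600
The association is positive, so r = 0.600.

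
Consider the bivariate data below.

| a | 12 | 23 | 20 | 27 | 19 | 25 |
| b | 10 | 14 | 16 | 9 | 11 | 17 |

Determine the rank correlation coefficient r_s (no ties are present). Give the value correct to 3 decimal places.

0.086

Rank a: 1, 4, 3, 6, 2, 5
Rank b: 2, 4, 5, 1, 3, 6
d = rank(a) − rank(b): -1, 0, -2, 5, -1, -1; Σd² = 32
ρ = 1 − 6Σd² / [n(n²−1)] = 1 − 6×32 / (6×35) = 1 − 192/210 ≈ 0.086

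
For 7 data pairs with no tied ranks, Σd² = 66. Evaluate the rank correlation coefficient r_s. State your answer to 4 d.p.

ρ = 1 − 6Σd² / [n(n²−1)] = 1 − 6×66 / (7×48)
  = 1 − 396/336 = 1 − 1.17857 ≈ -0.1786

-0.1786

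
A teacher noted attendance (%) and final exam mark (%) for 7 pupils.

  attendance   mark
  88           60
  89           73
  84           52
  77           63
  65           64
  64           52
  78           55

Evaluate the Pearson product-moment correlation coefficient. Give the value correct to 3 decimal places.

n = 7, Σx = 545, Σy = 419, Σx² = 43055, Σy² = 25427, Σxy = 32774
nΣxy − ΣxΣy = 229418 − 228355 = 1063
nΣx² − (Σx)² = 301385 − 297025 = 4360; nΣy² − (Σy)² = 177989 − 175561 = 2428
r = 1063 / √(4360 × 2428) = 1063 / 3253.6257 ≈ 0.327

0.327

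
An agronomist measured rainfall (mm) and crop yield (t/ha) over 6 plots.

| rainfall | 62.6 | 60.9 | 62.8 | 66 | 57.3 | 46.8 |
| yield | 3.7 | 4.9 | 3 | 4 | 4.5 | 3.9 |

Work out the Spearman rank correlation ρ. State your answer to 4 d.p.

Rank rainfall: 4, 3, 5, 6, 2, 1
Rank yield: 2, 6, 1, 4, 5, 3
d = rank(rainfall) − rank(yield): 2, -3, 4, 2, -3, -2; Σd² = 46
ρ = 1 − 6Σd² / [n(n²−1)] = 1 − 6×46 / (6×35) = 1 − 276/210 ≈ -0.3143

-0.3143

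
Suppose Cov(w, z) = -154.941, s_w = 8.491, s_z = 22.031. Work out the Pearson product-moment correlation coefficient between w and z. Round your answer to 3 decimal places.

-0.828

r = Cov(w,z) / (s_w · s_z) = -154.941 / (8.491 × 22.031)
  = -154.941 / 187.0652 ≈ -0.828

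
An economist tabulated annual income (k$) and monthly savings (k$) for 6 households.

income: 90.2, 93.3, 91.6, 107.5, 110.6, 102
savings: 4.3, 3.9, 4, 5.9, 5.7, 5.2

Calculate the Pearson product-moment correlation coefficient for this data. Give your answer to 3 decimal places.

0.948

n = 6, Σx = 595.2, Σy = 29, Σx² = 59424.1, Σy² = 144.04, Σxy = 2913.2
nΣxy − ΣxΣy = 17479.2 − 17260.8 = 218.4
nΣx² − (Σx)² = 356544.6 − 354263.04 = 2281.56; nΣy² − (Σy)² = 864.24 − 841 = 23.24
r = 218.4 / √(2281.56 × 23.24) = 218.4 / 230.2682 ≈ 0.948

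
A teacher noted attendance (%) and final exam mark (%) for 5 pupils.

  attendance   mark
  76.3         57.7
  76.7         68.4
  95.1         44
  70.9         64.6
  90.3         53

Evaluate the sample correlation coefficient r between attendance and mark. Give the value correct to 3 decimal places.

n = 5, Σx = 409.3, Σy = 287.7, Σx² = 33929.49, Σy² = 16926.01, Σxy = 23199.23
nΣxy − ΣxΣy = 115996.15 − 117755.61 = -1759.46
nΣx² − (Σx)² = 169647.45 − 167526.49 = 2120.96; nΣy² − (Σy)² = 84630.05 − 82771.29 = 1858.76
r = -1759.46 / √(2120.96 × 1858.76) = -1759.46 / 1985.5366 ≈ -0.886

-0.886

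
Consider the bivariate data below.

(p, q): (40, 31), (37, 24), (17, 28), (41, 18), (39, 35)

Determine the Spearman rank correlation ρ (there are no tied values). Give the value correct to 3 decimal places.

-0.200

Rank p: 4, 2, 1, 5, 3
Rank q: 4, 2, 3, 1, 5
d = rank(p) − rank(q): 0, 0, -2, 4, -2; Σd² = 24
ρ = 1 − 6Σd² / [n(n²−1)] = 1 − 6×24 / (5×24) = 1 − 144/120 ≈ -0.200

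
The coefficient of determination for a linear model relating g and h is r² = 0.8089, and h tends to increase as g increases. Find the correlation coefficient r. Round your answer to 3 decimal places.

|r| = √0.8089 = 0.899
The association is positive, so r = 0.899.

0.899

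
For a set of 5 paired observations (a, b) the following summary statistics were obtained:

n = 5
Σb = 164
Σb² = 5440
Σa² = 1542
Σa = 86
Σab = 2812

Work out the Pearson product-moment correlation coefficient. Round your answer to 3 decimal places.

r = (nΣab − ΣaΣb) / √[(nΣa² − (Σa)²)(nΣb² − (Σb)²)]
Numerator: 5×2812 − 86×164 = -44
Denominator: √[(7710 − 7396)(27200 − 26896)] = √[314 × 304] = 308.9595
r = -44 / 308.9595 ≈ -0.142

-0.142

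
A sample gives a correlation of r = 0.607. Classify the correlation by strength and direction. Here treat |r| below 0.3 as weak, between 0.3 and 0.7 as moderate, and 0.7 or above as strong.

r = 0.607 > 0 so the relationship is positive.
|r| = 0.607, which falls in the moderate range.

moderate positive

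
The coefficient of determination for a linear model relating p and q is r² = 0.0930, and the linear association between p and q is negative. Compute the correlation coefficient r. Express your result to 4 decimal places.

-0.3050

|r| = √0.0930 = 0.3050
The association is negative, so r = −0.3050.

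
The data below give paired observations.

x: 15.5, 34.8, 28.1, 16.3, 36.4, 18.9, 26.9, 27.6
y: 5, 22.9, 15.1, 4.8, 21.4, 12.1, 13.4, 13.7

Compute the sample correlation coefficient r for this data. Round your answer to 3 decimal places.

0.957

n = 8, Σx = 204.5, Σy = 108.4, Σx² = 5674.13, Σy² = 1772.08, Σxy = 3123.2
nΣxy − ΣxΣy = 24985.6 − 22167.8 = 2817.8
nΣx² − (Σx)² = 45393.04 − 41820.25 = 3572.79; nΣy² − (Σy)² = 14176.64 − 11750.56 = 2426.08
r = 2817.8 / √(3572.79 × 2426.08) = 2817.8 / 2944.1254 ≈ 0.957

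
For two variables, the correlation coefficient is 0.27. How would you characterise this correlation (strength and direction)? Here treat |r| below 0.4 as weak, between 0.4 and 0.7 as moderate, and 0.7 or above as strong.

weak positive

r = 0.27 > 0 so the relationship is positive.
|r| = 0.27, which falls in the weak range.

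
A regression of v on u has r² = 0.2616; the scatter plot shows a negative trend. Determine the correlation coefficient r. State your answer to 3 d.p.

-0.511

|r| = √0.2616 = 0.511
The association is negative, so r = −0.511.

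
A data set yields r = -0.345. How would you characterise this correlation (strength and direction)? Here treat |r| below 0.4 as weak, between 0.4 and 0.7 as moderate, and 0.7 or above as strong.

r = -0.345 < 0 so the relationship is negative.
|r| = 0.345, which falls in the weak range.

weak negative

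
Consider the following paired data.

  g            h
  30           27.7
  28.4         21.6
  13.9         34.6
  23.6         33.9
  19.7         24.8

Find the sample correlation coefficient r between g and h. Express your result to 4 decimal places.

-0.5580

n = 5, Σg = 115.6, Σh = 142.6, Σg² = 2844.82, Σh² = 4195.26, Σgh = 3213.98
nΣgh − ΣgΣh = 16069.9 − 16484.56 = -414.66
nΣg² − (Σg)² = 14224.1 − 13363.36 = 860.74; nΣh² − (Σh)² = 20976.3 − 20334.76 = 641.54
r = -414.66 / √(860.74 × 641.54) = -414.66 / 743.1010 ≈ -0.5580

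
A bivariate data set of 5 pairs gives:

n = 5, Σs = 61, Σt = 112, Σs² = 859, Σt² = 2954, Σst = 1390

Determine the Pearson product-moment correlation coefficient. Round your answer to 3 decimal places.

0.104

r = (nΣst − ΣsΣt) / √[(nΣs² − (Σs)²)(nΣt² − (Σt)²)]
Numerator: 5×1390 − 61×112 = 118
Denominator: √[(4295 − 3721)(14770 − 12544)] = √[574 × 2226] = 1130.3645
r = 118 / 1130.3645 ≈ 0.104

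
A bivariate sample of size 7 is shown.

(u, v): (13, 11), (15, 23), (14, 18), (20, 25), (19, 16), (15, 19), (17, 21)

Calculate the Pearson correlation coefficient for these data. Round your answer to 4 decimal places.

0.5351

n = 7, Σu = 113, Σv = 133, Σu² = 1865, Σv² = 2657, Σuv = 2186
nΣuv − ΣuΣv = 15302 − 15029 = 273
nΣu² − (Σu)² = 13055 − 12769 = 286; nΣv² − (Σv)² = 18599 − 17689 = 910
r = 273 / √(286 × 910) = 273 / 510.1568 ≈ 0.5351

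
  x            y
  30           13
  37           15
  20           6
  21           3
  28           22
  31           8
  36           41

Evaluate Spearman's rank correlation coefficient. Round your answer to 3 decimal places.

Rank x: 4, 7, 1, 2, 3, 5, 6
Rank y: 4, 5, 2, 1, 6, 3, 7
d = rank(x) − rank(y): 0, 2, -1, 1, -3, 2, -1; Σd² = 20
ρ = 1 − 6Σd² / [n(n²−1)] = 1 − 6×20 / (7×48) = 1 − 120/336 ≈ 0.643

0.643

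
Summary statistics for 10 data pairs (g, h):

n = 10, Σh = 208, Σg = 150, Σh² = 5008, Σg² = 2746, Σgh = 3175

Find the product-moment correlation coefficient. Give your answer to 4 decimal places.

0.0946

r = (nΣgh − ΣgΣh) / √[(nΣg² − (Σg)²)(nΣh² − (Σh)²)]
Numerator: 10×3175 − 150×208 = 550
Denominator: √[(27460 − 22500)(50080 − 43264)] = √[4960 × 6816] = 5814.4097
r = 550 / 5814.4097 ≈ 0.0946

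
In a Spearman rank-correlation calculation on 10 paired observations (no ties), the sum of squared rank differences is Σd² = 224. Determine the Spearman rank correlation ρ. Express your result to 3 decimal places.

-0.358

ρ = 1 − 6Σd² / [n(n²−1)] = 1 − 6×224 / (10×99)
  = 1 − 1344/990 = 1 − 1.3576 ≈ -0.358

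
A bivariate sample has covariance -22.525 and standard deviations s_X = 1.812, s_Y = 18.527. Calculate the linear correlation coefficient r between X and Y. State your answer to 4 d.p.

r = Cov(X,Y) / (s_X · s_Y) = -22.525 / (1.812 × 18.527)
  = -22.525 / 33.5709 ≈ -0.6710

-0.6710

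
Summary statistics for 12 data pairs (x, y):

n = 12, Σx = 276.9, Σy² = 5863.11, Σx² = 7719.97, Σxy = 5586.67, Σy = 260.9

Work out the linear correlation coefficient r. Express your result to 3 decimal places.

r = (nΣxy − ΣxΣy) / √[(nΣx² − (Σx)²)(nΣy² − (Σy)²)]
Numerator: 12×5586.67 − 276.9×260.9 = -5203.17
Denominator: √[(92639.64 − 76673.61)(70357.32 − 68068.81)] = √[15966.03 × 2288.51] = 6044.7018
r = -5203.17 / 6044.7018 ≈ -0.861

-0.861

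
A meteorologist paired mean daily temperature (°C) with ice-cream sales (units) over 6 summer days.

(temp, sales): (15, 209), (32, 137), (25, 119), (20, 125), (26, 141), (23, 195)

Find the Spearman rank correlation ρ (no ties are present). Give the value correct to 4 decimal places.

-0.3714

Rank temp: 1, 6, 4, 2, 5, 3
Rank sales: 6, 3, 1, 2, 4, 5
d = rank(temp) − rank(sales): -5, 3, 3, 0, 1, -2; Σd² = 48
ρ = 1 − 6Σd² / [n(n²−1)] = 1 − 6×48 / (6×35) = 1 − 288/210 ≈ -0.3714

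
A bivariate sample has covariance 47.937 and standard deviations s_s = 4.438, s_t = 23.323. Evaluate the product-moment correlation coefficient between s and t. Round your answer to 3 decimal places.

r = Cov(s,t) / (s_s · s_t) = 47.937 / (4.438 × 23.323)
  = 47.937 / 103.5075 ≈ 0.463

0.463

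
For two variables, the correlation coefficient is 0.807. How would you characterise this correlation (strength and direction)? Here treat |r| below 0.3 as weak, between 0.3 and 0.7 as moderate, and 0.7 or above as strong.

strong positive

r = 0.807 > 0 so the relationship is positive.
|r| = 0.807, which falls in the strong range.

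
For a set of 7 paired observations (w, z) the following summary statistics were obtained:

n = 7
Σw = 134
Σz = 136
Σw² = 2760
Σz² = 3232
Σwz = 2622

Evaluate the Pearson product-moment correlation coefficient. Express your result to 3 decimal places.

0.055

r = (nΣwz − ΣwΣz) / √[(nΣw² − (Σw)²)(nΣz² − (Σz)²)]
Numerator: 7×2622 − 134×136 = 130
Denominator: √[(19320 − 17956)(22624 − 18496)] = √[1364 × 4128] = 2372.8868
r = 130 / 2372.8868 ≈ 0.055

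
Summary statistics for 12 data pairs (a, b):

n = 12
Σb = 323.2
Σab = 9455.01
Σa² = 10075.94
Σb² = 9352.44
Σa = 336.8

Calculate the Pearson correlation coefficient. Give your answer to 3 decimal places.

r = (nΣab − ΣaΣb) / √[(nΣa² − (Σa)²)(nΣb² − (Σb)²)]
Numerator: 12×9455.01 − 336.8×323.2 = 4606.36
Denominator: √[(120911.28 − 113434.24)(112229.28 − 104458.24)] = √[7477.04 × 7771.04] = 7622.6227
r = 4606.36 / 7622.6227 ≈ 0.604

0.604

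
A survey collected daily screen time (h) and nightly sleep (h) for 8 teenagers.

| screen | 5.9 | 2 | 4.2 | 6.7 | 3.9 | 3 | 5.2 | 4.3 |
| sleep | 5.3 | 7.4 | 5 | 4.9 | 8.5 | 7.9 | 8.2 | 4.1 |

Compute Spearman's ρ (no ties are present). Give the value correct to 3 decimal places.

-0.429

Rank screen: 7, 1, 4, 8, 3, 2, 6, 5
Rank sleep: 4, 5, 3, 2, 8, 6, 7, 1
d = rank(screen) − rank(sleep): 3, -4, 1, 6, -5, -4, -1, 4; Σd² = 120
ρ = 1 − 6Σd² / [n(n²−1)] = 1 − 6×120 / (8×63) = 1 − 720/504 ≈ -0.429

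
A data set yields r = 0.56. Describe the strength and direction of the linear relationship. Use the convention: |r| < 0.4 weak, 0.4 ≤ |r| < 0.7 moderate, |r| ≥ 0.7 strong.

moderate positive

r = 0.56 > 0 so the relationship is positive.
|r| = 0.56, which falls in the moderate range.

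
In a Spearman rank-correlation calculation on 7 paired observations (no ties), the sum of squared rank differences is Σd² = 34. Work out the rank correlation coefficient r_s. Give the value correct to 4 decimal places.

ρ = 1 − 6Σd² / [n(n²−1)] = 1 − 6×34 / (7×48)
  = 1 − 204/336 = 1 − 0.60714 ≈ 0.3929

0.3929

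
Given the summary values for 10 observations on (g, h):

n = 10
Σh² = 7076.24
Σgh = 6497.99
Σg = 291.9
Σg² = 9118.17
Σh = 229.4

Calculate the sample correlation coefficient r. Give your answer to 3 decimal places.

-0.190

r = (nΣgh − ΣgΣh) / √[(nΣg² − (Σg)²)(nΣh² − (Σh)²)]
Numerator: 10×6497.99 − 291.9×229.4 = -1981.96
Denominator: √[(91181.7 − 85205.61)(70762.4 − 52624.36)] = √[5976.09 × 18138.04] = 10411.2708
r = -1981.96 / 10411.2708 ≈ -0.190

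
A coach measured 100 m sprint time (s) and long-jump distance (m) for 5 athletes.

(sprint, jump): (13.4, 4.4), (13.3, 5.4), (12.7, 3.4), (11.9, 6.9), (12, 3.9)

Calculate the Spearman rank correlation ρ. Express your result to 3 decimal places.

Rank sprint: 5, 4, 3, 1, 2
Rank jump: 3, 4, 1, 5, 2
d = rank(sprint) − rank(jump): 2, 0, 2, -4, 0; Σd² = 24
ρ = 1 − 6Σd² / [n(n²−1)] = 1 − 6×24 / (5×24) = 1 − 144/120 ≈ -0.200

-0.200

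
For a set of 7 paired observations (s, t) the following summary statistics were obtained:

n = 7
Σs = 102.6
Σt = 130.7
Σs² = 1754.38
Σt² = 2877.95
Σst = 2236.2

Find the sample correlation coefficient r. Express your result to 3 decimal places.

0.968

r = (nΣst − ΣsΣt) / √[(nΣs² − (Σs)²)(nΣt² − (Σt)²)]
Numerator: 7×2236.2 − 102.6×130.7 = 2243.58
Denominator: √[(12280.66 − 10526.76)(20145.65 − 17082.49)] = √[1753.9 × 3063.16] = 2317.8603
r = 2243.58 / 2317.8603 ≈ 0.968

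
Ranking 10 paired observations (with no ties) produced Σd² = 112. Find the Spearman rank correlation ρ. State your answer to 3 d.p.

ρ = 1 − 6Σd² / [n(n²−1)] = 1 − 6×112 / (10×99)
  = 1 − 672/990 = 1 − 0.6788 ≈ 0.321

0.321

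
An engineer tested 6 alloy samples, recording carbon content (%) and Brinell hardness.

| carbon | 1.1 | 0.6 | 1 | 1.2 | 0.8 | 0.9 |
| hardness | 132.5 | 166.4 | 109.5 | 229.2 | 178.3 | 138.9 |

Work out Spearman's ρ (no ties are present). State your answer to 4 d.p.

Rank carbon: 5, 1, 4, 6, 2, 3
Rank hardness: 2, 4, 1, 6, 5, 3
d = rank(carbon) − rank(hardness): 3, -3, 3, 0, -3, 0; Σd² = 36
ρ = 1 − 6Σd² / [n(n²−1)] = 1 − 6×36 / (6×35) = 1 − 216/210 ≈ -0.0286

-0.0286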